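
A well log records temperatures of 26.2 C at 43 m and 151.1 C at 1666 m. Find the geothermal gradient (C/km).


dT = 151.1 - 26.2 = 124.9 C
dz = 1666 - 43 = 1623 m
gradient = dT/dz * 1000 = 124.9/1623 * 1000 = 76.9563 C/km

76.9563


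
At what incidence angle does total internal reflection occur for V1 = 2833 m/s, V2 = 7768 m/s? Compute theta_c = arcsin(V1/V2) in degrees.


V1/V2 = 2833/7768 = 0.364701
theta_c = arcsin(0.364701) = 21.3892 degrees

21.3892


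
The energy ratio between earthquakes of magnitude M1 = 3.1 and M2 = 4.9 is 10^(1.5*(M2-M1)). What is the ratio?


M2 - M1 = 4.9 - 3.1 = 1.8
1.5 * 1.8 = 2.7
ratio = 10^2.7 = 501.19

501.19


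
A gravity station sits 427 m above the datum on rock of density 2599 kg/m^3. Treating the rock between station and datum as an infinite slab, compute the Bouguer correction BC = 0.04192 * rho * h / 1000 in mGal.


BC = 0.04192 * rho * h / 1000
= 0.04192 * 2599 * 427 / 1000
= 46.5217 mGal

46.5217


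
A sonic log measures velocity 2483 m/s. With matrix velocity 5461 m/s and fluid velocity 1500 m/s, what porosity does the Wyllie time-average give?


1/V - 1/Vm = 1/2483 - 1/5461 = 0.00021962
1/Vf - 1/Vm = 1/1500 - 1/5461 = 0.00048355
phi = 0.00021962 / 0.00048355 = 0.4542

0.4542


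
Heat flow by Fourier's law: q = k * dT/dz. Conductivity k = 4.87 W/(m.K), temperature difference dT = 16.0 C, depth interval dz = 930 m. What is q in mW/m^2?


q = k * dT / dz * 1000
= 4.87 * 16.0 / 930 * 1000
= 0.083785 * 1000
= 83.7849 mW/m^2

83.7849


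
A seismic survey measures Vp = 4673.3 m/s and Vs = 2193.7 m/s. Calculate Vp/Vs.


Vp/Vs = 4673.3 / 2193.7
= 2.1303

2.1303


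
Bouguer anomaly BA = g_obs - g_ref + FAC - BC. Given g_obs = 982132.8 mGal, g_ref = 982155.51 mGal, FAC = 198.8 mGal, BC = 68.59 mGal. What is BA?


BA = g_obs - g_ref + FAC - BC
= 982132.8 - 982155.51 + 198.8 - 68.59
= 107.5 mGal

107.5


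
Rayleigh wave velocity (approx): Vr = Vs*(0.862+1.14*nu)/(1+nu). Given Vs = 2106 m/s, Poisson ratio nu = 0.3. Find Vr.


Numerator factor = 0.862 + 1.14*0.3 = 1.204
Denominator = 1 + 0.3 = 1.3
Vr = 2106 * 1.204 / 1.3 = 1950.48 m/s

1950.48


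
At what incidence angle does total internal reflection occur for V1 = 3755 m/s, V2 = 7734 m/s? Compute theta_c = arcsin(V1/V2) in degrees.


V1/V2 = 3755/7734 = 0.485518
theta_c = arcsin(0.485518) = 29.0464 degrees

29.0464


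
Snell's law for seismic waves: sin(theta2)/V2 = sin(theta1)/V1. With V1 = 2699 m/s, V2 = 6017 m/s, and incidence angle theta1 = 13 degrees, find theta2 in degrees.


sin(theta1) = sin(13 deg) = 0.224951
sin(theta2) = V2/V1 * sin(theta1) = 6017/2699 * 0.224951 = 0.501493
theta2 = arcsin(0.501493) = 30.0988 degrees

30.0988


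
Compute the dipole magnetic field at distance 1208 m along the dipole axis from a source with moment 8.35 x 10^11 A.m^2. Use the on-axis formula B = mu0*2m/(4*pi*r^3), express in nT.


m = 8.35 x 10^11 = 835000000000 A.m^2
2m = 1670000000000 A.m^2
r^3 = 1208^3 = 1762790912
B = (4pi*10^-7) * 1670000000000 / (4*pi * 1762790912) * 1e9
= 2098583.892598 / 22151883915.82 * 1e9
= 94736.1362 nT

94736.1362


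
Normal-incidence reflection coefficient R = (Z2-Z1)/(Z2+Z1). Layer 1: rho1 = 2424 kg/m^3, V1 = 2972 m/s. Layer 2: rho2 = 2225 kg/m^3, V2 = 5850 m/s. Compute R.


Z1 = 2424 * 2972 = 7204128
Z2 = 2225 * 5850 = 13016250
R = (13016250 - 7204128) / (13016250 + 7204128) = 5812122 / 20220378 = 0.2874

0.2874


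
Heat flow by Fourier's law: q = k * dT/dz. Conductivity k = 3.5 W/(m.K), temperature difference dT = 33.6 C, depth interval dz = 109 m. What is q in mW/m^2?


q = k * dT / dz * 1000
= 3.5 * 33.6 / 109 * 1000
= 1.078899 * 1000
= 1078.8991 mW/m^2

1078.8991


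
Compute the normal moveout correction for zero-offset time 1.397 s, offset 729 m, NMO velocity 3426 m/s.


x/Vnmo = 729/3426 = 0.212785
(x/Vnmo)^2 = 0.045277
t0^2 = 1.951609
sqrt(1.951609 + 0.045277) = 1.413112
dt = 1.413112 - 1.397 = 0.016112

0.016112


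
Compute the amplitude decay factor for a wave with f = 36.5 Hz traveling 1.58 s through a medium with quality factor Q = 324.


pi*f*t/Q = pi*36.5*1.58/324 = 0.559184
A/A0 = exp(-0.559184) = 0.571675

0.571675


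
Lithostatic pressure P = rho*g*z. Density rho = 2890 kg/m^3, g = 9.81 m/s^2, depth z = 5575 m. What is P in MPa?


P = rho * g * z / 1e6
= 2890 * 9.81 * 5575 / 1e6
= 158056267.5 / 1e6
= 158.0563 MPa

158.0563


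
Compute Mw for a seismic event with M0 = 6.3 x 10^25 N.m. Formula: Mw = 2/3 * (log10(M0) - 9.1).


log10(M0) = log10(6.3 x 10^25) = 25.7993
Mw = 2/3 * (25.7993 - 9.1)
= 2/3 * 16.6993
= 11.13

11.13


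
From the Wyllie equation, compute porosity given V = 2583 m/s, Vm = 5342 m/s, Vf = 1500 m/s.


1/V - 1/Vm = 1/2583 - 1/5342 = 0.00019995
1/Vf - 1/Vm = 1/1500 - 1/5342 = 0.00047947
phi = 0.00019995 / 0.00047947 = 0.417

0.417


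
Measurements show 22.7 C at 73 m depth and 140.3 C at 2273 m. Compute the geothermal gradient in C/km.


dT = 140.3 - 22.7 = 117.6 C
dz = 2273 - 73 = 2200 m
gradient = dT/dz * 1000 = 117.6/2200 * 1000 = 53.4545 C/km

53.4545


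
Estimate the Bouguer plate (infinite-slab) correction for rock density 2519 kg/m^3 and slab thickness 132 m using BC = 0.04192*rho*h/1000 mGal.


BC = 0.04192 * rho * h / 1000
= 0.04192 * 2519 * 132 / 1000
= 13.9387 mGal

13.9387


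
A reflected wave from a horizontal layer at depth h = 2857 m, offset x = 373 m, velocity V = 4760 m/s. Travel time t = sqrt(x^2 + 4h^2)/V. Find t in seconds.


x^2 + 4h^2 = 373^2 + 4*2857^2 = 139129 + 32649796 = 32788925
sqrt(32788925) = 5726.1615
t = 5726.1615 / 4760 = 1.203 s

1.203


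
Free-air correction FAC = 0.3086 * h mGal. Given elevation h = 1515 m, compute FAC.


FAC = 0.3086 * h
= 0.3086 * 1515
= 467.529 mGal

467.529


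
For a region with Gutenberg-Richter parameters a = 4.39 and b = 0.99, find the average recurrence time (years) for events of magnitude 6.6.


log10(N) = 4.39 - 0.99*6.6 = -2.144
N = 10^-2.144 = 0.007178
T = 1/N = 1/0.007178 = 139.3157 years

139.3157


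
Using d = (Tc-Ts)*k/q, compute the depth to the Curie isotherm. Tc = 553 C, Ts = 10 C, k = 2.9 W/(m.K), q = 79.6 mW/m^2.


T_Curie - T_surf = 553 - 10 = 543 C
Convert q to W/m^2: 79.6 mW/m^2 = 0.0796 W/m^2
d = 543 * 2.9 / 0.0796 = 19782.66 m

19782.66


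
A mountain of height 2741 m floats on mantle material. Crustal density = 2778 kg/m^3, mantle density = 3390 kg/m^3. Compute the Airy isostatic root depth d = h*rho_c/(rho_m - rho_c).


rho_m - rho_c = 3390 - 2778 = 612
d = 2741 * 2778 / 612
= 7614498 / 612
= 12441.99 m

12441.99


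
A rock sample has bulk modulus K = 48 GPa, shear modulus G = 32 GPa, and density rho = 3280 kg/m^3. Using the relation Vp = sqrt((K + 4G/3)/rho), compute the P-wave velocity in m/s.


First compute the effective modulus:
K + 4G/3 = 48e9 + 4*32e9/3 = 90666666666.67 Pa
Then divide by density:
90666666666.67 / 3280 = 27642276.4228 Pa/(kg/m^3)
Take the square root:
Vp = sqrt(27642276.4228) = 5257.59 m/s

5257.59


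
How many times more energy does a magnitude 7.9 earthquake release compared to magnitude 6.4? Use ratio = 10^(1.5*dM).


M2 - M1 = 7.9 - 6.4 = 1.5
1.5 * 1.5 = 2.25
ratio = 10^2.25 = 177.83

177.83


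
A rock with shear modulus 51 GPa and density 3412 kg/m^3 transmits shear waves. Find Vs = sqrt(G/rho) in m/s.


Convert G to Pa: G = 51e9 Pa
Compute G/rho = 51e9 / 3412 = 14947245.0176
Vs = sqrt(14947245.0176) = 3866.17 m/s

3866.17


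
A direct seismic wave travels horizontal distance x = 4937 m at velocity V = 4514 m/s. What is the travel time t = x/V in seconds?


t = x / V
= 4937 / 4514
= 1.0937 s

1.0937


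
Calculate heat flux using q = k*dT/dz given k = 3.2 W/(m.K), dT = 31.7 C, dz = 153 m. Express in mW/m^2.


q = k * dT / dz * 1000
= 3.2 * 31.7 / 153 * 1000
= 0.663007 * 1000
= 663.0065 mW/m^2

663.0065


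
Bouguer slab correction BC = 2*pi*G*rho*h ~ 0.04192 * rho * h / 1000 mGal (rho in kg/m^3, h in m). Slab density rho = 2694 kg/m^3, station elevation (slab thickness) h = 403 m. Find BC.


BC = 0.04192 * rho * h / 1000
= 0.04192 * 2694 * 403 / 1000
= 45.5118 mGal

45.5118


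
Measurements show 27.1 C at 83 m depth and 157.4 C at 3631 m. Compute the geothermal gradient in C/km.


dT = 157.4 - 27.1 = 130.3 C
dz = 3631 - 83 = 3548 m
gradient = dT/dz * 1000 = 130.3/3548 * 1000 = 36.7249 C/km

36.7249


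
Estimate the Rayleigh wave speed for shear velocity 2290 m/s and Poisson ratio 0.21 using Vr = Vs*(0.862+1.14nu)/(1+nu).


Numerator factor = 0.862 + 1.14*0.21 = 1.1014
Denominator = 1 + 0.21 = 1.21
Vr = 2290 * 1.1014 / 1.21 = 2084.47 m/s

2084.47


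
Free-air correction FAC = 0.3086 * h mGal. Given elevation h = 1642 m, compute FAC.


FAC = 0.3086 * h
= 0.3086 * 1642
= 506.7212 mGal

506.7212


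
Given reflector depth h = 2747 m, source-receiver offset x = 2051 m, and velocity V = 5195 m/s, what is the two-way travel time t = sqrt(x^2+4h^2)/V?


x^2 + 4h^2 = 2051^2 + 4*2747^2 = 4206601 + 30184036 = 34390637
sqrt(34390637) = 5864.3531
t = 5864.3531 / 5195 = 1.1288 s

1.1288


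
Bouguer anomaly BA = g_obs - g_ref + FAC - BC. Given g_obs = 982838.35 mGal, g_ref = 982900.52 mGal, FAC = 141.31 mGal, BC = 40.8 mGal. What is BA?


BA = g_obs - g_ref + FAC - BC
= 982838.35 - 982900.52 + 141.31 - 40.8
= 38.34 mGal

38.34


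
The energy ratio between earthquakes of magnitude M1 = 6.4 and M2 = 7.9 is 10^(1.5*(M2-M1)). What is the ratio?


M2 - M1 = 7.9 - 6.4 = 1.5
1.5 * 1.5 = 2.25
ratio = 10^2.25 = 177.83

177.83


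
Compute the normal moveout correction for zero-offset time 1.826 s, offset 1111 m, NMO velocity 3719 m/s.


x/Vnmo = 1111/3719 = 0.298736
(x/Vnmo)^2 = 0.089243
t0^2 = 3.334276
sqrt(3.334276 + 0.089243) = 1.850275
dt = 1.850275 - 1.826 = 0.024275

0.024275


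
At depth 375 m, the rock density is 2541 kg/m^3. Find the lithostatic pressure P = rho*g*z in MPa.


P = rho * g * z / 1e6
= 2541 * 9.81 * 375 / 1e6
= 9347703.75 / 1e6
= 9.3477 MPa

9.3477


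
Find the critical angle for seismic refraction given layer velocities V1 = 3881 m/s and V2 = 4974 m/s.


V1/V2 = 3881/4974 = 0.780257
theta_c = arcsin(0.780257) = 51.2841 degrees

51.2841


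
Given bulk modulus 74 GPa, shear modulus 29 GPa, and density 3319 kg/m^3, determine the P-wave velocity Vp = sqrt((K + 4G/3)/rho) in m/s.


First compute the effective modulus:
K + 4G/3 = 74e9 + 4*29e9/3 = 112666666666.67 Pa
Then divide by density:
112666666666.67 / 3319 = 33945967.6609 Pa/(kg/m^3)
Take the square root:
Vp = sqrt(33945967.6609) = 5826.32 m/s

5826.32


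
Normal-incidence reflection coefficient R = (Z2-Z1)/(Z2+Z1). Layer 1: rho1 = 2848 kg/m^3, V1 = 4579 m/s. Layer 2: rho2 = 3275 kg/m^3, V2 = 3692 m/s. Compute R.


Z1 = 2848 * 4579 = 13040992
Z2 = 3275 * 3692 = 12091300
R = (12091300 - 13040992) / (12091300 + 13040992) = -949692 / 25132292 = -0.0378

-0.0378


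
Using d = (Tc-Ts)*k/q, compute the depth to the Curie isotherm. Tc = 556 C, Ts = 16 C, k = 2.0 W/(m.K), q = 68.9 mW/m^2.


T_Curie - T_surf = 556 - 16 = 540 C
Convert q to W/m^2: 68.9 mW/m^2 = 0.0689 W/m^2
d = 540 * 2.0 / 0.0689 = 15674.89 m

15674.89


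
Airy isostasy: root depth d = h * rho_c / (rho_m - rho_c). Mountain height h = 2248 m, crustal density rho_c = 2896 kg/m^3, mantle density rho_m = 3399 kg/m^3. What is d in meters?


rho_m - rho_c = 3399 - 2896 = 503
d = 2248 * 2896 / 503
= 6510208 / 503
= 12942.76 m

12942.76


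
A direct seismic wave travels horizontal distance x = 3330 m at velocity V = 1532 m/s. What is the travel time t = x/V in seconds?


t = x / V
= 3330 / 1532
= 2.1736 s

2.1736


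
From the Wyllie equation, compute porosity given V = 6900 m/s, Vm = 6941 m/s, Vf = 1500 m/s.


1/V - 1/Vm = 1/6900 - 1/6941 = 8.6e-07
1/Vf - 1/Vm = 1/1500 - 1/6941 = 0.0005226
phi = 8.6e-07 / 0.0005226 = 0.0016

0.0016


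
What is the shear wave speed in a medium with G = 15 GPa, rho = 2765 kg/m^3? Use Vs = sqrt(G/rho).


Convert G to Pa: G = 15e9 Pa
Compute G/rho = 15e9 / 2765 = 5424954.792
Vs = sqrt(5424954.792) = 2329.15 m/s

2329.15


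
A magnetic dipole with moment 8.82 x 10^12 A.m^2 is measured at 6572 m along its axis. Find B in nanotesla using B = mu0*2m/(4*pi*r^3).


m = 8.82 x 10^12 = 8820000000000 A.m^2
2m = 17640000000000 A.m^2
r^3 = 6572^3 = 283852461248
B = (4pi*10^-7) * 17640000000000 / (4*pi * 283852461248) * 1e9
= 22167077.76373 / 3566995227840.39 * 1e9
= 6214.4961 nT

6214.4961


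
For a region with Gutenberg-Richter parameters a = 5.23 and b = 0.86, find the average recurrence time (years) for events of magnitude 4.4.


log10(N) = 5.23 - 0.86*4.4 = 1.446
N = 10^1.446 = 27.925438
T = 1/N = 1/27.925438 = 0.0358 years

0.0358


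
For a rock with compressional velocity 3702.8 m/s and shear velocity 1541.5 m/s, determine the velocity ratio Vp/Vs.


Vp/Vs = 3702.8 / 1541.5
= 2.4021

2.4021


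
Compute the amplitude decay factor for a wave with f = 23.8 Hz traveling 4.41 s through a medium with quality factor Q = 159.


pi*f*t/Q = pi*23.8*4.41/159 = 2.073807
A/A0 = exp(-2.073807) = 0.125706

0.125706


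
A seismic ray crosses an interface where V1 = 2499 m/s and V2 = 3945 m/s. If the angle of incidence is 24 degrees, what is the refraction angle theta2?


sin(theta1) = sin(24 deg) = 0.406737
sin(theta2) = V2/V1 * sin(theta1) = 3945/2499 * 0.406737 = 0.642087
theta2 = arcsin(0.642087) = 39.9476 degrees

39.9476


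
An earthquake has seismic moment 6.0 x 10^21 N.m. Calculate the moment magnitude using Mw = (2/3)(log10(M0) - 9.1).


log10(M0) = log10(6.0 x 10^21) = 21.7782
Mw = 2/3 * (21.7782 - 9.1)
= 2/3 * 12.6782
= 8.45

8.45


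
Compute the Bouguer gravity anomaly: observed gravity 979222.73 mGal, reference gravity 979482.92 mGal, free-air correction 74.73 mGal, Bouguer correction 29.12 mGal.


BA = g_obs - g_ref + FAC - BC
= 979222.73 - 979482.92 + 74.73 - 29.12
= -214.58 mGal

-214.58


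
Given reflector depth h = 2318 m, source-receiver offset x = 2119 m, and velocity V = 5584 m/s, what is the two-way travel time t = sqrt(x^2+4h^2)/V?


x^2 + 4h^2 = 2119^2 + 4*2318^2 = 4490161 + 21492496 = 25982657
sqrt(25982657) = 5097.3186
t = 5097.3186 / 5584 = 0.9128 s

0.9128


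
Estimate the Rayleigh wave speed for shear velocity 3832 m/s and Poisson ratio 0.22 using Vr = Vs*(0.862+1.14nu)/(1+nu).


Numerator factor = 0.862 + 1.14*0.22 = 1.1128
Denominator = 1 + 0.22 = 1.22
Vr = 3832 * 1.1128 / 1.22 = 3495.29 m/s

3495.29


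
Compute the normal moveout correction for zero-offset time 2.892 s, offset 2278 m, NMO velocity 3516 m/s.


x/Vnmo = 2278/3516 = 0.647895
(x/Vnmo)^2 = 0.419768
t0^2 = 8.363664
sqrt(8.363664 + 0.419768) = 2.963686
dt = 2.963686 - 2.892 = 0.071686

0.071686


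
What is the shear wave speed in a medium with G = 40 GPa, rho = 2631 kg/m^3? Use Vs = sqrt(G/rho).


Convert G to Pa: G = 40e9 Pa
Compute G/rho = 40e9 / 2631 = 15203344.7358
Vs = sqrt(15203344.7358) = 3899.15 m/s

3899.15


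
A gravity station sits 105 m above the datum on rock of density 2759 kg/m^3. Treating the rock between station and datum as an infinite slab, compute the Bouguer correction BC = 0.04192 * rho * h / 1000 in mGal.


BC = 0.04192 * rho * h / 1000
= 0.04192 * 2759 * 105 / 1000
= 12.144 mGal

12.144


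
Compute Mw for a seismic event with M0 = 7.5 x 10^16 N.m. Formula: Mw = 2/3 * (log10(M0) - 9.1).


log10(M0) = log10(7.5 x 10^16) = 16.8751
Mw = 2/3 * (16.8751 - 9.1)
= 2/3 * 7.7751
= 5.18

5.18


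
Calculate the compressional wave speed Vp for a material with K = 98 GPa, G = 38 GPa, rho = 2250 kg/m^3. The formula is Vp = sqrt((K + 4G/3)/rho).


First compute the effective modulus:
K + 4G/3 = 98e9 + 4*38e9/3 = 148666666666.67 Pa
Then divide by density:
148666666666.67 / 2250 = 66074074.0741 Pa/(kg/m^3)
Take the square root:
Vp = sqrt(66074074.0741) = 8128.6 m/s

8128.6


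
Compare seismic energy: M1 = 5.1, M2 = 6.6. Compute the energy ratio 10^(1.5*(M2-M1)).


M2 - M1 = 6.6 - 5.1 = 1.5
1.5 * 1.5 = 2.25
ratio = 10^2.25 = 177.83

177.83


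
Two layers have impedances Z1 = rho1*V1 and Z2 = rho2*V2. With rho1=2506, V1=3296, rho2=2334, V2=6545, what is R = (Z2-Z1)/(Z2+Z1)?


Z1 = 2506 * 3296 = 8259776
Z2 = 2334 * 6545 = 15276030
R = (15276030 - 8259776) / (15276030 + 8259776) = 7016254 / 23535806 = 0.2981

0.2981


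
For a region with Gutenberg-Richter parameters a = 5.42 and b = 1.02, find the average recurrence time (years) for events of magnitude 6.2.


log10(N) = 5.42 - 1.02*6.2 = -0.904
N = 10^-0.904 = 0.124738
T = 1/N = 1/0.124738 = 8.0168 years

8.0168


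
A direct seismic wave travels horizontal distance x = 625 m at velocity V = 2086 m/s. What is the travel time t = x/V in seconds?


t = x / V
= 625 / 2086
= 0.2996 s

0.2996


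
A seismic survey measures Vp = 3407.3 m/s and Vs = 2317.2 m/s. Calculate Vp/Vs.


Vp/Vs = 3407.3 / 2317.2
= 1.4704

1.4704


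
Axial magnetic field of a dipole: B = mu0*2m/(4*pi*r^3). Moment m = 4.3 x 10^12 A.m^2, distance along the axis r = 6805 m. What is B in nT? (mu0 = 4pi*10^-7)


m = 4.3 x 10^12 = 4300000000000 A.m^2
2m = 8600000000000 A.m^2
r^3 = 6805^3 = 315126110125
B = (4pi*10^-7) * 8600000000000 / (4*pi * 315126110125) * 1e9
= 10807078.728349 / 3959991490092.11 * 1e9
= 2729.0661 nT

2729.0661


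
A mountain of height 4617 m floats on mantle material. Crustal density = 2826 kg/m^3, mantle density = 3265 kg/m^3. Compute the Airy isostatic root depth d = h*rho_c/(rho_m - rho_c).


rho_m - rho_c = 3265 - 2826 = 439
d = 4617 * 2826 / 439
= 13047642 / 439
= 29721.28 m

29721.28


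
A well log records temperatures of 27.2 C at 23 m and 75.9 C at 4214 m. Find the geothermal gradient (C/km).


dT = 75.9 - 27.2 = 48.7 C
dz = 4214 - 23 = 4191 m
gradient = dT/dz * 1000 = 48.7/4191 * 1000 = 11.6201 C/km

11.6201


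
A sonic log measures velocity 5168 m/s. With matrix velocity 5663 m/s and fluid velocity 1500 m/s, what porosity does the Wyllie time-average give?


1/V - 1/Vm = 1/5168 - 1/5663 = 1.691e-05
1/Vf - 1/Vm = 1/1500 - 1/5663 = 0.00049008
phi = 1.691e-05 / 0.00049008 = 0.0345

0.0345


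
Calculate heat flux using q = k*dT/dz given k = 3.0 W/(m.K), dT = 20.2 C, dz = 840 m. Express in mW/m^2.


q = k * dT / dz * 1000
= 3.0 * 20.2 / 840 * 1000
= 0.072143 * 1000
= 72.1429 mW/m^2

72.1429


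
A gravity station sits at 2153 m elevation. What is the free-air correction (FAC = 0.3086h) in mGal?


FAC = 0.3086 * h
= 0.3086 * 2153
= 664.4158 mGal

664.4158


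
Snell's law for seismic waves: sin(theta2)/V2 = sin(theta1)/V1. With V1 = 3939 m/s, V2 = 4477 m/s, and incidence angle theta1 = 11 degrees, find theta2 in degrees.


sin(theta1) = sin(11 deg) = 0.190809
sin(theta2) = V2/V1 * sin(theta1) = 4477/3939 * 0.190809 = 0.21687
theta2 = arcsin(0.21687) = 12.5253 degrees

12.5253


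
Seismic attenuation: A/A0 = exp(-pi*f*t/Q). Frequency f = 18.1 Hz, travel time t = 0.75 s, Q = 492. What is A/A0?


pi*f*t/Q = pi*18.1*0.75/492 = 0.086681
A/A0 = exp(-0.086681) = 0.916969

0.916969


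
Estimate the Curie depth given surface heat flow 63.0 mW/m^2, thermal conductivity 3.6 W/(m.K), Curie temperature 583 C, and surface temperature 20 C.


T_Curie - T_surf = 583 - 20 = 563 C
Convert q to W/m^2: 63.0 mW/m^2 = 0.063 W/m^2
d = 563 * 3.6 / 0.063 = 32171.43 m

32171.43


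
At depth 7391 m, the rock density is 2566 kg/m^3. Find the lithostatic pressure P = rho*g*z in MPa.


P = rho * g * z / 1e6
= 2566 * 9.81 * 7391 / 1e6
= 186049651.86 / 1e6
= 186.0497 MPa

186.0497


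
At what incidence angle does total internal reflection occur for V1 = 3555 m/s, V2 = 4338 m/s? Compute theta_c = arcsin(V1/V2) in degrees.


V1/V2 = 3555/4338 = 0.819502
theta_c = arcsin(0.819502) = 55.035 degrees

55.035


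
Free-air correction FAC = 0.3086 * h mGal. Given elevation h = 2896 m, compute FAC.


FAC = 0.3086 * h
= 0.3086 * 2896
= 893.7056 mGal

893.7056


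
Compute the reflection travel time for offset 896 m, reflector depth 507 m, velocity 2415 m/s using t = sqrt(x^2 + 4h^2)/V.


x^2 + 4h^2 = 896^2 + 4*507^2 = 802816 + 1028196 = 1831012
sqrt(1831012) = 1353.1489
t = 1353.1489 / 2415 = 0.5603 s

0.5603


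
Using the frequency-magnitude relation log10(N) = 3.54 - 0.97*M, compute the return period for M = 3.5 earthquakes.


log10(N) = 3.54 - 0.97*3.5 = 0.145
N = 10^0.145 = 1.396368
T = 1/N = 1/1.396368 = 0.7161 years

0.7161


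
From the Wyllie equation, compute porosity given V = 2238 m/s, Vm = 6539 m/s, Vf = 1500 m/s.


1/V - 1/Vm = 1/2238 - 1/6539 = 0.0002939
1/Vf - 1/Vm = 1/1500 - 1/6539 = 0.00051374
phi = 0.0002939 / 0.00051374 = 0.5721

0.5721


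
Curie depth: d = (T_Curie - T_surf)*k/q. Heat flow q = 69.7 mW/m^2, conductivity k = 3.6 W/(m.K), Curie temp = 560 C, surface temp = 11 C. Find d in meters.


T_Curie - T_surf = 560 - 11 = 549 C
Convert q to W/m^2: 69.7 mW/m^2 = 0.0697 W/m^2
d = 549 * 3.6 / 0.0697 = 28355.81 m

28355.81


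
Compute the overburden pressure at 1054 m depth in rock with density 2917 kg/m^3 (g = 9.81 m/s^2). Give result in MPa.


P = rho * g * z / 1e6
= 2917 * 9.81 * 1054 / 1e6
= 30161021.58 / 1e6
= 30.161 MPa

30.161


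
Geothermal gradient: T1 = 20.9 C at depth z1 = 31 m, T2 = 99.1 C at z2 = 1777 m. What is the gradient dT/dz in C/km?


dT = 99.1 - 20.9 = 78.2 C
dz = 1777 - 31 = 1746 m
gradient = dT/dz * 1000 = 78.2/1746 * 1000 = 44.7881 C/km

44.7881


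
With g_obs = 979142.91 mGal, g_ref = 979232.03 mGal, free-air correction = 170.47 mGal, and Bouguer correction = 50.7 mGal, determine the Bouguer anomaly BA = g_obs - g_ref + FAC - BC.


BA = g_obs - g_ref + FAC - BC
= 979142.91 - 979232.03 + 170.47 - 50.7
= 30.65 mGal

30.65


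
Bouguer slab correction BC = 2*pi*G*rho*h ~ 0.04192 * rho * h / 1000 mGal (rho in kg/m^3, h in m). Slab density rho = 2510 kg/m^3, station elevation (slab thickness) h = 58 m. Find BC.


BC = 0.04192 * rho * h / 1000
= 0.04192 * 2510 * 58 / 1000
= 6.1027 mGal

6.1027


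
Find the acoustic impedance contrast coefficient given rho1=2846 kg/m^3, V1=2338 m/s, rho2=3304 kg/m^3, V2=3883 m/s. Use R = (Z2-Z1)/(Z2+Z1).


Z1 = 2846 * 2338 = 6653948
Z2 = 3304 * 3883 = 12829432
R = (12829432 - 6653948) / (12829432 + 6653948) = 6175484 / 19483380 = 0.317

0.317


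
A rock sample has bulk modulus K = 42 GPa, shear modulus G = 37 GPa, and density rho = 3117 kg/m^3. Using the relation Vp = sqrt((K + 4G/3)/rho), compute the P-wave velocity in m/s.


First compute the effective modulus:
K + 4G/3 = 42e9 + 4*37e9/3 = 91333333333.33 Pa
Then divide by density:
91333333333.33 / 3117 = 29301678.9648 Pa/(kg/m^3)
Take the square root:
Vp = sqrt(29301678.9648) = 5413.1 m/s

5413.1


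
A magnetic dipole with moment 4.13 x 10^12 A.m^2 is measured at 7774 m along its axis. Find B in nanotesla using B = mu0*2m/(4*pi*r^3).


m = 4.13 x 10^12 = 4130000000000 A.m^2
2m = 8260000000000 A.m^2
r^3 = 7774^3 = 469822280824
B = (4pi*10^-7) * 8260000000000 / (4*pi * 469822280824) * 1e9
= 10379822.127461 / 5903960903717.92 * 1e9
= 1758.1116 nT

1758.1116


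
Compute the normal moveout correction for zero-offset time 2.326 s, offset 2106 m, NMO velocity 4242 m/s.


x/Vnmo = 2106/4242 = 0.496464
(x/Vnmo)^2 = 0.246476
t0^2 = 5.410276
sqrt(5.410276 + 0.246476) = 2.378393
dt = 2.378393 - 2.326 = 0.052393

0.052393


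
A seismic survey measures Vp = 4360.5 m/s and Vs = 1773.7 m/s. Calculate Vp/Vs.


Vp/Vs = 4360.5 / 1773.7
= 2.4584

2.4584


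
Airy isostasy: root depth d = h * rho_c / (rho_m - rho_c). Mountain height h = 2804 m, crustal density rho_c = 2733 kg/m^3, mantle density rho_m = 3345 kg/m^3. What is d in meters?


rho_m - rho_c = 3345 - 2733 = 612
d = 2804 * 2733 / 612
= 7663332 / 612
= 12521.78 m

12521.78


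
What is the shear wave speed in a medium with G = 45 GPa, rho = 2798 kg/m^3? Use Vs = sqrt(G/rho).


Convert G to Pa: G = 45e9 Pa
Compute G/rho = 45e9 / 2798 = 16082916.3688
Vs = sqrt(16082916.3688) = 4010.35 m/s

4010.35


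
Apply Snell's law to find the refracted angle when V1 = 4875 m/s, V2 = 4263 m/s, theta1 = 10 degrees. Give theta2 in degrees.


sin(theta1) = sin(10 deg) = 0.173648
sin(theta2) = V2/V1 * sin(theta1) = 4263/4875 * 0.173648 = 0.151849
theta2 = arcsin(0.151849) = 8.7341 degrees

8.7341


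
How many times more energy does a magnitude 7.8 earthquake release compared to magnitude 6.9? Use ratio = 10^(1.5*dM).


M2 - M1 = 7.8 - 6.9 = 0.9
1.5 * 0.9 = 1.35
ratio = 10^1.35 = 22.39

22.39


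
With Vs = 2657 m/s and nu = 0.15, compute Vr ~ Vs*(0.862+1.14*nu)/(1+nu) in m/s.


Numerator factor = 0.862 + 1.14*0.15 = 1.033
Denominator = 1 + 0.15 = 1.15
Vr = 2657 * 1.033 / 1.15 = 2386.68 m/s

2386.68


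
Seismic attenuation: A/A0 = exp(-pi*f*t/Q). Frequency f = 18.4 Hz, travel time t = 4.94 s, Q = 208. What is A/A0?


pi*f*t/Q = pi*18.4*4.94/208 = 1.372876
A/A0 = exp(-1.372876) = 0.253377

0.253377


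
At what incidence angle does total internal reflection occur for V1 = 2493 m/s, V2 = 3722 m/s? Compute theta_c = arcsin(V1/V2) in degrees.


V1/V2 = 2493/3722 = 0.669801
theta_c = arcsin(0.669801) = 42.0517 degrees

42.0517


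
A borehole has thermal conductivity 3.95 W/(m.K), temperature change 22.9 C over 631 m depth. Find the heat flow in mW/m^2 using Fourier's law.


q = k * dT / dz * 1000
= 3.95 * 22.9 / 631 * 1000
= 0.143352 * 1000
= 143.3518 mW/m^2

143.3518


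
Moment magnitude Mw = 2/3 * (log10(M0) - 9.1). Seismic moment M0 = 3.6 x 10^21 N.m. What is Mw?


log10(M0) = log10(3.6 x 10^21) = 21.5563
Mw = 2/3 * (21.5563 - 9.1)
= 2/3 * 12.4563
= 8.3

8.3


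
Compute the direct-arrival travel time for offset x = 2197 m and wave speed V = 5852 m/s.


t = x / V
= 2197 / 5852
= 0.3754 s

0.3754


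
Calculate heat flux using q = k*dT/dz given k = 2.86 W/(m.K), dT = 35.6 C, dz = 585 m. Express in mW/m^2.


q = k * dT / dz * 1000
= 2.86 * 35.6 / 585 * 1000
= 0.174044 * 1000
= 174.0444 mW/m^2

174.0444


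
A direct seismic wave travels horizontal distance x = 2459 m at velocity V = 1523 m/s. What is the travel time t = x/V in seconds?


t = x / V
= 2459 / 1523
= 1.6146 s

1.6146


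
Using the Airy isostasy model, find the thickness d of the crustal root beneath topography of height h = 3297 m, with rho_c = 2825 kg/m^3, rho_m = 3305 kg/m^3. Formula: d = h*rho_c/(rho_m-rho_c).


rho_m - rho_c = 3305 - 2825 = 480
d = 3297 * 2825 / 480
= 9314025 / 480
= 19404.22 m

19404.22


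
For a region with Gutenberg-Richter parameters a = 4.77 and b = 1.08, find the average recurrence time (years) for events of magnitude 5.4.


log10(N) = 4.77 - 1.08*5.4 = -1.062
N = 10^-1.062 = 0.086696
T = 1/N = 1/0.086696 = 11.5345 years

11.5345


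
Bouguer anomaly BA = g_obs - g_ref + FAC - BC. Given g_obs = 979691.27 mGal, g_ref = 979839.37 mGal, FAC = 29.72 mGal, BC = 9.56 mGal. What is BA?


BA = g_obs - g_ref + FAC - BC
= 979691.27 - 979839.37 + 29.72 - 9.56
= -127.94 mGal

-127.94


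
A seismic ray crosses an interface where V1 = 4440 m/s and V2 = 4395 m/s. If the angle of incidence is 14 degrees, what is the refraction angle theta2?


sin(theta1) = sin(14 deg) = 0.241922
sin(theta2) = V2/V1 * sin(theta1) = 4395/4440 * 0.241922 = 0.23947
theta2 = arcsin(0.23947) = 13.8553 degrees

13.8553


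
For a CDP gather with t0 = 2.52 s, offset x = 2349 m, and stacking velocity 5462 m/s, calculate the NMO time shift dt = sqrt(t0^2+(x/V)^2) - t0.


x/Vnmo = 2349/5462 = 0.430062
(x/Vnmo)^2 = 0.184954
t0^2 = 6.3504
sqrt(6.3504 + 0.184954) = 2.556434
dt = 2.556434 - 2.52 = 0.036434

0.036434


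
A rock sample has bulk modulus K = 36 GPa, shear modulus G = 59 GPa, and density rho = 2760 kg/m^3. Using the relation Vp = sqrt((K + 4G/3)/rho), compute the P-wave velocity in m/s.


First compute the effective modulus:
K + 4G/3 = 36e9 + 4*59e9/3 = 114666666666.67 Pa
Then divide by density:
114666666666.67 / 2760 = 41545893.7198 Pa/(kg/m^3)
Take the square root:
Vp = sqrt(41545893.7198) = 6445.61 m/s

6445.61


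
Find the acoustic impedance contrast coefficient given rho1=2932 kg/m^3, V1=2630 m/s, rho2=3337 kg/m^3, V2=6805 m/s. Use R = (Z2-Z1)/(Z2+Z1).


Z1 = 2932 * 2630 = 7711160
Z2 = 3337 * 6805 = 22708285
R = (22708285 - 7711160) / (22708285 + 7711160) = 14997125 / 30419445 = 0.493

0.493


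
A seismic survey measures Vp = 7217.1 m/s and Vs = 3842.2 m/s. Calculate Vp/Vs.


Vp/Vs = 7217.1 / 3842.2
= 1.8784

1.8784


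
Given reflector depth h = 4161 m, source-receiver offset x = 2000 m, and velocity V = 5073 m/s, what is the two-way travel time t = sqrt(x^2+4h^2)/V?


x^2 + 4h^2 = 2000^2 + 4*4161^2 = 4000000 + 69255684 = 73255684
sqrt(73255684) = 8558.9534
t = 8558.9534 / 5073 = 1.6872 s

1.6872


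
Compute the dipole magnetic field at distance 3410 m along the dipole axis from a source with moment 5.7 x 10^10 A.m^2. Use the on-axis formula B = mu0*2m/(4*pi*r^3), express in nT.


m = 5.7 x 10^10 = 57000000000 A.m^2
2m = 114000000000 A.m^2
r^3 = 3410^3 = 39651821000
B = (4pi*10^-7) * 114000000000 / (4*pi * 39651821000) * 1e9
= 143256.625004 / 498279478220.23 * 1e9
= 287.5026 nT

287.5026


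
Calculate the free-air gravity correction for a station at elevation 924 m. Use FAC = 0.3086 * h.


FAC = 0.3086 * h
= 0.3086 * 924
= 285.1464 mGal

285.1464


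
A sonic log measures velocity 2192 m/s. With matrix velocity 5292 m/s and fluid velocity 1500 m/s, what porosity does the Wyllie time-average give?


1/V - 1/Vm = 1/2192 - 1/5292 = 0.00026724
1/Vf - 1/Vm = 1/1500 - 1/5292 = 0.0004777
phi = 0.00026724 / 0.0004777 = 0.5594

0.5594


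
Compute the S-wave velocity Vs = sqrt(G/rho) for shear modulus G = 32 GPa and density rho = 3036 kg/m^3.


Convert G to Pa: G = 32e9 Pa
Compute G/rho = 32e9 / 3036 = 10540184.4532
Vs = sqrt(10540184.4532) = 3246.57 m/s

3246.57


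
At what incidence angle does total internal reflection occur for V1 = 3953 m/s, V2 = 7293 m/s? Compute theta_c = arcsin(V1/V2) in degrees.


V1/V2 = 3953/7293 = 0.542027
theta_c = arcsin(0.542027) = 32.8217 degrees

32.8217


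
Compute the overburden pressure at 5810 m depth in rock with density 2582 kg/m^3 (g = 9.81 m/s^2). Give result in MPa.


P = rho * g * z / 1e6
= 2582 * 9.81 * 5810 / 1e6
= 147163930.2 / 1e6
= 147.1639 MPa

147.1639


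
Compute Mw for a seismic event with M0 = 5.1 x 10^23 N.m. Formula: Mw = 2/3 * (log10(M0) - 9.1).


log10(M0) = log10(5.1 x 10^23) = 23.7076
Mw = 2/3 * (23.7076 - 9.1)
= 2/3 * 14.6076
= 9.74

9.74


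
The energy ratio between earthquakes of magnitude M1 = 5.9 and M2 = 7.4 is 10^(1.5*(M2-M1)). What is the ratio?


M2 - M1 = 7.4 - 5.9 = 1.5
1.5 * 1.5 = 2.25
ratio = 10^2.25 = 177.83

177.83


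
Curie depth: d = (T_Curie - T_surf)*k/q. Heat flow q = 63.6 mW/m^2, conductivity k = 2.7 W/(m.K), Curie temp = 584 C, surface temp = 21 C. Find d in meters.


T_Curie - T_surf = 584 - 21 = 563 C
Convert q to W/m^2: 63.6 mW/m^2 = 0.0636 W/m^2
d = 563 * 2.7 / 0.0636 = 23900.94 m

23900.94


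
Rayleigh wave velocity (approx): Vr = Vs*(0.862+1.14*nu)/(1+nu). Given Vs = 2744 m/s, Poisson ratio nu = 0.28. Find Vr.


Numerator factor = 0.862 + 1.14*0.28 = 1.1812
Denominator = 1 + 0.28 = 1.28
Vr = 2744 * 1.1812 / 1.28 = 2532.2 m/s

2532.2


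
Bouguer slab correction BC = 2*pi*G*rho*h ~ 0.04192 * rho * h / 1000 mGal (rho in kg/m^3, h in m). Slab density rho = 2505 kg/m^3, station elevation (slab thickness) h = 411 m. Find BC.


BC = 0.04192 * rho * h / 1000
= 0.04192 * 2505 * 411 / 1000
= 43.1589 mGal

43.1589


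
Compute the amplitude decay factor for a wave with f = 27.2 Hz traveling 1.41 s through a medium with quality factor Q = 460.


pi*f*t/Q = pi*27.2*1.41/460 = 0.261927
A/A0 = exp(-0.261927) = 0.769567

0.769567


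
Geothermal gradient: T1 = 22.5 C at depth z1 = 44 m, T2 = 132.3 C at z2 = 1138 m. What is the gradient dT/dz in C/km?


dT = 132.3 - 22.5 = 109.8 C
dz = 1138 - 44 = 1094 m
gradient = dT/dz * 1000 = 109.8/1094 * 1000 = 100.3656 C/km

100.3656


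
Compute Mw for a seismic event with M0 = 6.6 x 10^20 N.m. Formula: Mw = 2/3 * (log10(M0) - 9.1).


log10(M0) = log10(6.6 x 10^20) = 20.8195
Mw = 2/3 * (20.8195 - 9.1)
= 2/3 * 11.7195
= 7.81

7.81


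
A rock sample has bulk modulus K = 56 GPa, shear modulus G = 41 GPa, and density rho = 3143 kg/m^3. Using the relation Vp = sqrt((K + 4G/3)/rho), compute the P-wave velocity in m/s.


First compute the effective modulus:
K + 4G/3 = 56e9 + 4*41e9/3 = 110666666666.67 Pa
Then divide by density:
110666666666.67 / 3143 = 35210520.7339 Pa/(kg/m^3)
Take the square root:
Vp = sqrt(35210520.7339) = 5933.85 m/s

5933.85


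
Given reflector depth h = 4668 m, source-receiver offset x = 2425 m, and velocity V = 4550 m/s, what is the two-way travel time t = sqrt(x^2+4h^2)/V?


x^2 + 4h^2 = 2425^2 + 4*4668^2 = 5880625 + 87160896 = 93041521
sqrt(93041521) = 9645.8033
t = 9645.8033 / 4550 = 2.12 s

2.12


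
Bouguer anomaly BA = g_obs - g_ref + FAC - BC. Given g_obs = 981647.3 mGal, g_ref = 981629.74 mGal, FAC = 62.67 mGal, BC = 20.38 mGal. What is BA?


BA = g_obs - g_ref + FAC - BC
= 981647.3 - 981629.74 + 62.67 - 20.38
= 59.85 mGal

59.85


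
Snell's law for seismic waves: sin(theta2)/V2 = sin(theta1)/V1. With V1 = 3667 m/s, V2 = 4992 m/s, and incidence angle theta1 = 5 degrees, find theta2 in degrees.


sin(theta1) = sin(5 deg) = 0.087156
sin(theta2) = V2/V1 * sin(theta1) = 4992/3667 * 0.087156 = 0.118648
theta2 = arcsin(0.118648) = 6.8141 degrees

6.8141


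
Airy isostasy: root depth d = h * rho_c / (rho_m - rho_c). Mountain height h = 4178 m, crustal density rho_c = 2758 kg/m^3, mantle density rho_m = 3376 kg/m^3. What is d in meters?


rho_m - rho_c = 3376 - 2758 = 618
d = 4178 * 2758 / 618
= 11522924 / 618
= 18645.51 m

18645.51


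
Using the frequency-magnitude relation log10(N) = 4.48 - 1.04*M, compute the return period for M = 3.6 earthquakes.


log10(N) = 4.48 - 1.04*3.6 = 0.736
N = 10^0.736 = 5.445027
T = 1/N = 1/5.445027 = 0.1837 years

0.1837


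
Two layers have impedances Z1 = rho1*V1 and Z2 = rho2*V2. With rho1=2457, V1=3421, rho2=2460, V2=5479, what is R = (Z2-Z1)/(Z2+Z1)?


Z1 = 2457 * 3421 = 8405397
Z2 = 2460 * 5479 = 13478340
R = (13478340 - 8405397) / (13478340 + 8405397) = 5072943 / 21883737 = 0.2318

0.2318


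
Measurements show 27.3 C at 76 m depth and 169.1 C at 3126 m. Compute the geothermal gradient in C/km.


dT = 169.1 - 27.3 = 141.8 C
dz = 3126 - 76 = 3050 m
gradient = dT/dz * 1000 = 141.8/3050 * 1000 = 46.4918 C/km

46.4918


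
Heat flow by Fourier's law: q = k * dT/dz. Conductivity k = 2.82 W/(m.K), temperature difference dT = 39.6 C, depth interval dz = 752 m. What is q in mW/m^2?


q = k * dT / dz * 1000
= 2.82 * 39.6 / 752 * 1000
= 0.1485 * 1000
= 148.5 mW/m^2

148.5


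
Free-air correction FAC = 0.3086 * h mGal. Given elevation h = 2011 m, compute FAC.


FAC = 0.3086 * h
= 0.3086 * 2011
= 620.5946 mGal

620.5946


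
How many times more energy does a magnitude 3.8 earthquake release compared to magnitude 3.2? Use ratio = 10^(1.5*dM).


M2 - M1 = 3.8 - 3.2 = 0.6
1.5 * 0.6 = 0.9
ratio = 10^0.9 = 7.94

7.94


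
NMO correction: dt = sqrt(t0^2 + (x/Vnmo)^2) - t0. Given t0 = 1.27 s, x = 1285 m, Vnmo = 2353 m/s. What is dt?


x/Vnmo = 1285/2353 = 0.546111
(x/Vnmo)^2 = 0.298238
t0^2 = 1.6129
sqrt(1.6129 + 0.298238) = 1.382439
dt = 1.382439 - 1.27 = 0.112439

0.112439


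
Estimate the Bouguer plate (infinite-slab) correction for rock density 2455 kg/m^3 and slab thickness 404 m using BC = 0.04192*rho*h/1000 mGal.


BC = 0.04192 * rho * h / 1000
= 0.04192 * 2455 * 404 / 1000
= 41.5771 mGal

41.5771


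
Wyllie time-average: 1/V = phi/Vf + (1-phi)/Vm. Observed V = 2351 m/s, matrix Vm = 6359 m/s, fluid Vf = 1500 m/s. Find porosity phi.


1/V - 1/Vm = 1/2351 - 1/6359 = 0.00026809
1/Vf - 1/Vm = 1/1500 - 1/6359 = 0.00050941
phi = 0.00026809 / 0.00050941 = 0.5263

0.5263


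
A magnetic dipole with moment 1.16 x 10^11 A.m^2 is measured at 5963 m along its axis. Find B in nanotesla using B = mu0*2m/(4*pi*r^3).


m = 1.16 x 10^11 = 116000000000 A.m^2
2m = 232000000000 A.m^2
r^3 = 5963^3 = 212028591347
B = (4pi*10^-7) * 232000000000 / (4*pi * 212028591347) * 1e9
= 291539.798253 / 2664429859706.91 * 1e9
= 109.4192 nT

109.4192


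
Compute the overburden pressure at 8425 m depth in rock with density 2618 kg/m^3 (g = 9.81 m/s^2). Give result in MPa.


P = rho * g * z / 1e6
= 2618 * 9.81 * 8425 / 1e6
= 216375736.5 / 1e6
= 216.3757 MPa

216.3757


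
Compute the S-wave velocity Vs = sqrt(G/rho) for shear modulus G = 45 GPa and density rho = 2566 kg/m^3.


Convert G to Pa: G = 45e9 Pa
Compute G/rho = 45e9 / 2566 = 17537022.6033
Vs = sqrt(17537022.6033) = 4187.72 m/s

4187.72


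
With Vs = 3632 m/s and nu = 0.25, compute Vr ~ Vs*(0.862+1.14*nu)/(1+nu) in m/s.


Numerator factor = 0.862 + 1.14*0.25 = 1.147
Denominator = 1 + 0.25 = 1.25
Vr = 3632 * 1.147 / 1.25 = 3332.72 m/s

3332.72


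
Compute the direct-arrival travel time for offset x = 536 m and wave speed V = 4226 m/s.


t = x / V
= 536 / 4226
= 0.1268 s

0.1268


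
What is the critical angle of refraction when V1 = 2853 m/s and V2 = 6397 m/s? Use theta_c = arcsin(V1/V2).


V1/V2 = 2853/6397 = 0.44599
theta_c = arcsin(0.44599) = 26.4867 degrees

26.4867


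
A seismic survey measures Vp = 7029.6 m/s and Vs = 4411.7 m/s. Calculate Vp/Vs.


Vp/Vs = 7029.6 / 4411.7
= 1.5934

1.5934


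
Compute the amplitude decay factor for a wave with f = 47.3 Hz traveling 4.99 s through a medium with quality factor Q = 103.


pi*f*t/Q = pi*47.3*4.99/103 = 7.199036
A/A0 = exp(-7.199036) = 0.000747

7.470000e-04


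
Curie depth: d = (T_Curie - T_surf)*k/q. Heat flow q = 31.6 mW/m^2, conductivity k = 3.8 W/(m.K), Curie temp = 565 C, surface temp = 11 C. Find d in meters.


T_Curie - T_surf = 565 - 11 = 554 C
Convert q to W/m^2: 31.6 mW/m^2 = 0.0316 W/m^2
d = 554 * 3.8 / 0.0316 = 66620.25 m

66620.25


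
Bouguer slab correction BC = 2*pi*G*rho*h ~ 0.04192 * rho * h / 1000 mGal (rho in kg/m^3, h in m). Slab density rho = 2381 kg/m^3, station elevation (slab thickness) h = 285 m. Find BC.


BC = 0.04192 * rho * h / 1000
= 0.04192 * 2381 * 285 / 1000
= 28.4463 mGal

28.4463


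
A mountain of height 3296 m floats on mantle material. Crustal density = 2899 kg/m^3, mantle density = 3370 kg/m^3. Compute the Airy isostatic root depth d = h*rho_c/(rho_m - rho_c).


rho_m - rho_c = 3370 - 2899 = 471
d = 3296 * 2899 / 471
= 9555104 / 471
= 20286.85 m

20286.85


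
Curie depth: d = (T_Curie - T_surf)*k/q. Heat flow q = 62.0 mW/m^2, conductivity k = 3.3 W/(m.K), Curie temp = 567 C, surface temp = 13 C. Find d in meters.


T_Curie - T_surf = 567 - 13 = 554 C
Convert q to W/m^2: 62.0 mW/m^2 = 0.062 W/m^2
d = 554 * 3.3 / 0.062 = 29487.1 m

29487.1


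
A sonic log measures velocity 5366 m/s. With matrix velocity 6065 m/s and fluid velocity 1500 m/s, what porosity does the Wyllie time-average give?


1/V - 1/Vm = 1/5366 - 1/6065 = 2.148e-05
1/Vf - 1/Vm = 1/1500 - 1/6065 = 0.00050179
phi = 2.148e-05 / 0.00050179 = 0.0428

0.0428


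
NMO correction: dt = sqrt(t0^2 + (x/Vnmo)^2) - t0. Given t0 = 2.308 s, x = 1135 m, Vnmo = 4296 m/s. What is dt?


x/Vnmo = 1135/4296 = 0.264199
(x/Vnmo)^2 = 0.069801
t0^2 = 5.326864
sqrt(5.326864 + 0.069801) = 2.323072
dt = 2.323072 - 2.308 = 0.015072

0.015072


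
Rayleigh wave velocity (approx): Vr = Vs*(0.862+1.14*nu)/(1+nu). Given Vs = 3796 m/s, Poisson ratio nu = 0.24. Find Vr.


Numerator factor = 0.862 + 1.14*0.24 = 1.1356
Denominator = 1 + 0.24 = 1.24
Vr = 3796 * 1.1356 / 1.24 = 3476.4 m/s

3476.4


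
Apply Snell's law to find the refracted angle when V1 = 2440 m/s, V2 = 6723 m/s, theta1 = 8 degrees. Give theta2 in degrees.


sin(theta1) = sin(8 deg) = 0.139173
sin(theta2) = V2/V1 * sin(theta1) = 6723/2440 * 0.139173 = 0.383468
theta2 = arcsin(0.383468) = 22.5486 degrees

22.5486
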